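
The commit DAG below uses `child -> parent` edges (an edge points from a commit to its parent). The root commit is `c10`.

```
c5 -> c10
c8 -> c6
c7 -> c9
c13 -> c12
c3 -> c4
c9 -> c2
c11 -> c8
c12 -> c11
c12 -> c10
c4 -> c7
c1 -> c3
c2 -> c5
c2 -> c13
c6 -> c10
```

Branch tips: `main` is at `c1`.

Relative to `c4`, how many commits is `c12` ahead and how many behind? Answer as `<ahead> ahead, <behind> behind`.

Reachable from c12: {c10, c11, c12, c6, c8}.
Reachable from c4: {c10, c11, c12, c13, c2, c4, c5, c6, c7, c8, c9}.
Only in c12's history (ahead): {} — 0.
Only in c4's history (behind): {c13, c2, c4, c5, c7, c9} — 6.

0 ahead, 6 behind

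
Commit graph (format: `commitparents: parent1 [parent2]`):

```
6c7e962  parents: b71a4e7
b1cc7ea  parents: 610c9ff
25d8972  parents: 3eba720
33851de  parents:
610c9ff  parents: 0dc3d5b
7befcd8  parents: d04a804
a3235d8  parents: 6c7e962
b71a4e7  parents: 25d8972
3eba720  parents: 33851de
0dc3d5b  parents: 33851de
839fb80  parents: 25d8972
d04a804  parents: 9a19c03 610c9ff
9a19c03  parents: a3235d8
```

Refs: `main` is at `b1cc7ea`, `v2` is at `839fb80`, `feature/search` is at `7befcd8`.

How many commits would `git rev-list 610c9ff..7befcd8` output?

8

Reachable from 7befcd8: {0dc3d5b, 25d8972, 33851de, 3eba720, 610c9ff, 6c7e962, 7befcd8, 9a19c03, a3235d8, b71a4e7, d04a804}.
Reachable from 610c9ff: {0dc3d5b, 33851de, 610c9ff}.
In 7befcd8's history but not 610c9ff's: {25d8972, 3eba720, 6c7e962, 7befcd8, 9a19c03, a3235d8, b71a4e7, d04a804} — 8 commits.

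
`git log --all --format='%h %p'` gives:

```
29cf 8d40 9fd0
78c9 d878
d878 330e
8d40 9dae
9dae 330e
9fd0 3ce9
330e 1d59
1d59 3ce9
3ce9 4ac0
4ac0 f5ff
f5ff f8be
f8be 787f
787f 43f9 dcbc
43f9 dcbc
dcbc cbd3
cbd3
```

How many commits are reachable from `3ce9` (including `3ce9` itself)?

8

Walking parent pointers from 3ce9: reachable set = {3ce9, 43f9, 4ac0, 787f, cbd3, dcbc, f5ff, f8be}.
That is 8 commits.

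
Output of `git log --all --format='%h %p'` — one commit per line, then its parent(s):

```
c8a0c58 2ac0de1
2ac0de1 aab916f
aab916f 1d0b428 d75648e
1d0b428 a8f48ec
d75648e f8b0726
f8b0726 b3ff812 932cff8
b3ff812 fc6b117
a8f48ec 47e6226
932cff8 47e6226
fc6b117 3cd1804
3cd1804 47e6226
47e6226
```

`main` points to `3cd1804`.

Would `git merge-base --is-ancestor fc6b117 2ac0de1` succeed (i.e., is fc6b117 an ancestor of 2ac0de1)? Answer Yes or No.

Yes

Ancestors of 2ac0de1 (commits reachable by following parents): {1d0b428, 2ac0de1, 3cd1804, 47e6226, 932cff8, a8f48ec, aab916f, b3ff812, d75648e, f8b0726, fc6b117}.
fc6b117 is in that set, so it is an ancestor of 2ac0de1.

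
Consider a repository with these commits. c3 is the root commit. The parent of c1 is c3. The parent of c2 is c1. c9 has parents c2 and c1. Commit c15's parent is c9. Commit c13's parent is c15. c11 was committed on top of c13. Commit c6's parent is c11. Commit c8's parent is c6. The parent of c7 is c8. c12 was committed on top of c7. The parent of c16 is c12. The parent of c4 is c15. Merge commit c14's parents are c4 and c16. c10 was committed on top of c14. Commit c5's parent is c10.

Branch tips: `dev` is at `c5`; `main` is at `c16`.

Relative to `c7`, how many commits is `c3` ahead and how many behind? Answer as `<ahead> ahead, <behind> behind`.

0 ahead, 9 behind

Reachable from c3: {c3}.
Reachable from c7: {c1, c11, c13, c15, c2, c3, c6, c7, c8, c9}.
Only in c3's history (ahead): {} — 0.
Only in c7's history (behind): {c1, c11, c13, c15, c2, c6, c7, c8, c9} — 9.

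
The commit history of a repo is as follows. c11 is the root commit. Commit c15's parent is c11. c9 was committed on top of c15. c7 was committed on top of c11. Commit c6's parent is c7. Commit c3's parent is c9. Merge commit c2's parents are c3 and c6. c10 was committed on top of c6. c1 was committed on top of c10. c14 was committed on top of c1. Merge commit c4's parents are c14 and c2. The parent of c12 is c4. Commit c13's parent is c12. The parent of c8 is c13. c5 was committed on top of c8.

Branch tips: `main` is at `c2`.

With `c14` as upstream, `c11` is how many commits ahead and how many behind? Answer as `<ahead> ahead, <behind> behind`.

Reachable from c11: {c11}.
Reachable from c14: {c1, c10, c11, c14, c6, c7}.
Only in c11's history (ahead): {} — 0.
Only in c14's history (behind): {c1, c10, c14, c6, c7} — 5.

0 ahead, 5 behind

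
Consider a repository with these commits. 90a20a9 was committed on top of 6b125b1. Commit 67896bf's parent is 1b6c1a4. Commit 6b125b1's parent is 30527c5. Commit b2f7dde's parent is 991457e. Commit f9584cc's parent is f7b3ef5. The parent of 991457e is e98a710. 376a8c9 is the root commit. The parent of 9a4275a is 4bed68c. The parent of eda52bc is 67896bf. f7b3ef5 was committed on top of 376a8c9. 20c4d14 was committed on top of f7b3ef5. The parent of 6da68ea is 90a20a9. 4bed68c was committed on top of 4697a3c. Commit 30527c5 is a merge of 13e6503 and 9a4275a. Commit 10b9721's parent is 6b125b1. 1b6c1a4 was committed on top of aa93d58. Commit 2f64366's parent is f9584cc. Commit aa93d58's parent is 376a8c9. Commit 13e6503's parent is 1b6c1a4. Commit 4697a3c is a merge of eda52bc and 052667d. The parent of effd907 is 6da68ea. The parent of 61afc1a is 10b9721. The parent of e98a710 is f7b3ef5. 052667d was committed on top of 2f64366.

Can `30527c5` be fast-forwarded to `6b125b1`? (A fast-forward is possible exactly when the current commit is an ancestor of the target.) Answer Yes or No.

A fast-forward from 30527c5 to 6b125b1 is possible iff 30527c5 is an ancestor of 6b125b1.
Ancestors of 6b125b1: {052667d, 13e6503, 1b6c1a4, 2f64366, 30527c5, 376a8c9, 4697a3c, 4bed68c, 67896bf, 6b125b1, 9a4275a, aa93d58, eda52bc, f7b3ef5, f9584cc}.
30527c5 is among them, so fast-forward is possible.

Yes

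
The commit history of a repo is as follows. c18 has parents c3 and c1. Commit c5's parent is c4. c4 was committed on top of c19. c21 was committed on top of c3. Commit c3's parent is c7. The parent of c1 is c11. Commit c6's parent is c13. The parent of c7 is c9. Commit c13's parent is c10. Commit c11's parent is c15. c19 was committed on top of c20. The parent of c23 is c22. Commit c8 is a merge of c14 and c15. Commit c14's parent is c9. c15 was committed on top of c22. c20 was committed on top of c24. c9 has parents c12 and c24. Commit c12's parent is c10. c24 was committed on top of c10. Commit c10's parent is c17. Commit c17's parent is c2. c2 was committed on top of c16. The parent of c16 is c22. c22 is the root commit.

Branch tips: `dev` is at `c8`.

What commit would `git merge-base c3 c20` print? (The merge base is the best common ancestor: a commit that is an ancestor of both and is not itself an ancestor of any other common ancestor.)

Ancestors of c3: {c10, c12, c16, c17, c2, c22, c24, c3, c7, c9}.
Ancestors of c20: {c10, c16, c17, c2, c20, c22, c24}.
Common ancestors: {c10, c16, c17, c2, c22, c24}.
Among these, c24 is not an ancestor of any other common ancestor — it is the merge base.

c24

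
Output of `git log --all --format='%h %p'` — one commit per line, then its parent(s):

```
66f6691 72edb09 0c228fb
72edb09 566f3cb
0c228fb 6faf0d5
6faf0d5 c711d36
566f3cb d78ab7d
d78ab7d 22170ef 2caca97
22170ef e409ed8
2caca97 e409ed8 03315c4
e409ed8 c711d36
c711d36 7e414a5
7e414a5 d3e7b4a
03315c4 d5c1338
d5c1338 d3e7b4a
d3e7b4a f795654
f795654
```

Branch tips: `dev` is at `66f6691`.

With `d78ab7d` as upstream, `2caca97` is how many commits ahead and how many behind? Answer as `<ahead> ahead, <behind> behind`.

Reachable from 2caca97: {03315c4, 2caca97, 7e414a5, c711d36, d3e7b4a, d5c1338, e409ed8, f795654}.
Reachable from d78ab7d: {03315c4, 22170ef, 2caca97, 7e414a5, c711d36, d3e7b4a, d5c1338, d78ab7d, e409ed8, f795654}.
Only in 2caca97's history (ahead): {} — 0.
Only in d78ab7d's history (behind): {22170ef, d78ab7d} — 2.

0 ahead, 2 behind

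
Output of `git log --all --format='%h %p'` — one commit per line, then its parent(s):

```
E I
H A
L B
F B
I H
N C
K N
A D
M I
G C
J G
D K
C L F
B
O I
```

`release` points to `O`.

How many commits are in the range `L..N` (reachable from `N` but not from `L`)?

3

Reachable from N: {B, C, F, L, N}.
Reachable from L: {B, L}.
In N's history but not L's: {C, F, N} — 3 commits.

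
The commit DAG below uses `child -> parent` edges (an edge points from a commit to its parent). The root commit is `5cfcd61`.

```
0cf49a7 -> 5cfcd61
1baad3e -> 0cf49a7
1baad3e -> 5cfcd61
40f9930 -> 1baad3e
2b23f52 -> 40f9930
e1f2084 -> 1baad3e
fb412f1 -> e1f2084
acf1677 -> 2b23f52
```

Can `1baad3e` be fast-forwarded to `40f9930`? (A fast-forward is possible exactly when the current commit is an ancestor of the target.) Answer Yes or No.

A fast-forward from 1baad3e to 40f9930 is possible iff 1baad3e is an ancestor of 40f9930.
Ancestors of 40f9930: {0cf49a7, 1baad3e, 40f9930, 5cfcd61}.
1baad3e is among them, so fast-forward is possible.

Yes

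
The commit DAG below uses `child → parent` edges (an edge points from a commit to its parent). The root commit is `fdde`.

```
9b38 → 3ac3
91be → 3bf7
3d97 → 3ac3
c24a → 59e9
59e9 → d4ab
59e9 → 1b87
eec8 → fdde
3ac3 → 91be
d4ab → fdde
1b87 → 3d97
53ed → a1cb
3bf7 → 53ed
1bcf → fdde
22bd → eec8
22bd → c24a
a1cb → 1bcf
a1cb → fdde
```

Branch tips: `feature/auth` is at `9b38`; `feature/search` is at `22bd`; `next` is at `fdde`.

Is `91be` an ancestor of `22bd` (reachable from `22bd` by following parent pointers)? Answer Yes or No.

Ancestors of 22bd (commits reachable by following parents): {1b87, 1bcf, 22bd, 3ac3, 3bf7, 3d97, 53ed, 59e9, 91be, a1cb, c24a, d4ab, eec8, fdde}.
91be is in that set, so it is an ancestor of 22bd.

Yes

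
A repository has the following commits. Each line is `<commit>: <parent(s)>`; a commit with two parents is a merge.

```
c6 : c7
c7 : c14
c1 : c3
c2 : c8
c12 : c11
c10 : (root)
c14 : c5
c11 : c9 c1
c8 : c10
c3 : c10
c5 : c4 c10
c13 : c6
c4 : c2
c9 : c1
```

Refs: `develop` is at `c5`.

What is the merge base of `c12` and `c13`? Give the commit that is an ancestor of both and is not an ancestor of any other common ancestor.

Ancestors of c12: {c1, c10, c11, c12, c3, c9}.
Ancestors of c13: {c10, c13, c14, c2, c4, c5, c6, c7, c8}.
Common ancestors: {c10}.
The only common ancestor is c10, so it is the merge base.

c10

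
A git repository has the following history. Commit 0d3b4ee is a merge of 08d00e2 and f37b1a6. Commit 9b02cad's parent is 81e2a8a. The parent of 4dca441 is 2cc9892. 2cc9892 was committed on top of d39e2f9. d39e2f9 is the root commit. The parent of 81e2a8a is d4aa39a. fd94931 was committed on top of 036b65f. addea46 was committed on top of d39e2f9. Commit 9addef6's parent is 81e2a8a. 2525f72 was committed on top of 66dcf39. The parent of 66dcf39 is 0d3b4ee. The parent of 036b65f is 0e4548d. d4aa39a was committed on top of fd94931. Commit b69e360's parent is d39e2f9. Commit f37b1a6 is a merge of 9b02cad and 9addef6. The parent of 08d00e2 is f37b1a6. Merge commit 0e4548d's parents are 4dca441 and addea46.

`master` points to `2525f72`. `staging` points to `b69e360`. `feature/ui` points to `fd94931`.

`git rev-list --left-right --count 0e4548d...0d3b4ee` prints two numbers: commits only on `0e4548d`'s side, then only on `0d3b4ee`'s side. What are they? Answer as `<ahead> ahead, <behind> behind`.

0 ahead, 9 behind

Reachable from 0e4548d: {0e4548d, 2cc9892, 4dca441, addea46, d39e2f9}.
Reachable from 0d3b4ee: {036b65f, 08d00e2, 0d3b4ee, 0e4548d, 2cc9892, 4dca441, 81e2a8a, 9addef6, 9b02cad, addea46, d39e2f9, d4aa39a, f37b1a6, fd94931}.
Only in 0e4548d's history (ahead): {} — 0.
Only in 0d3b4ee's history (behind): {036b65f, 08d00e2, 0d3b4ee, 81e2a8a, 9addef6, 9b02cad, d4aa39a, f37b1a6, fd94931} — 9.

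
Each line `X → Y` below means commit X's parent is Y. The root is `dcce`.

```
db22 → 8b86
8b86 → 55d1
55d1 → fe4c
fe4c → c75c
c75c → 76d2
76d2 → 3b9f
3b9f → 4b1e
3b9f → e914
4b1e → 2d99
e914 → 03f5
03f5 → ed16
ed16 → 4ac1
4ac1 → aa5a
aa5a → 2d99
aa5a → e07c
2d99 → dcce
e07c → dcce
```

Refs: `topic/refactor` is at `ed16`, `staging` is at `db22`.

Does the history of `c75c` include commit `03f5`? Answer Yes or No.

Ancestors of c75c (commits reachable by following parents): {03f5, 2d99, 3b9f, 4ac1, 4b1e, 76d2, aa5a, c75c, dcce, e07c, e914, ed16}.
03f5 is in that set, so it is an ancestor of c75c.

Yes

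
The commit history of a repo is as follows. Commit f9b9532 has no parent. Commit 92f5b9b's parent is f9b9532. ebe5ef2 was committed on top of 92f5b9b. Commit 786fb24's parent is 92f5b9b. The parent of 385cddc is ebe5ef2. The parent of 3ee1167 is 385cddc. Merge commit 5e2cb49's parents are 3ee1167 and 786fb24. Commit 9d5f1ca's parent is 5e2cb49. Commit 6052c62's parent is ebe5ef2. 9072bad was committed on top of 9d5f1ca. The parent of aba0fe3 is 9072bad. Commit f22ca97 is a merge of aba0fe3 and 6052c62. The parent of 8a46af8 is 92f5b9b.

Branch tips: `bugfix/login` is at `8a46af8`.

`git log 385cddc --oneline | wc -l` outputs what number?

Walking parent pointers from 385cddc: reachable set = {385cddc, 92f5b9b, ebe5ef2, f9b9532}.
That is 4 commits.

4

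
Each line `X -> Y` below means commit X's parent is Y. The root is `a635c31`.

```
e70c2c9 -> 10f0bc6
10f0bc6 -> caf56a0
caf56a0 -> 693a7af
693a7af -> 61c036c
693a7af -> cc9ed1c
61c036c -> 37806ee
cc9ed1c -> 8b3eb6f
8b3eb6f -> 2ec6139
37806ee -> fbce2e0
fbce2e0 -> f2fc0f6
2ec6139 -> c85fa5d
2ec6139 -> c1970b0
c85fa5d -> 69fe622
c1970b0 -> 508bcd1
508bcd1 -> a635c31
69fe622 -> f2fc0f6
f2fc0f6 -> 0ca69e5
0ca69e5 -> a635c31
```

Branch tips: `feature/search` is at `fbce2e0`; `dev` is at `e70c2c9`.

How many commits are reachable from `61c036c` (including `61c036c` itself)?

6

Walking parent pointers from 61c036c: reachable set = {0ca69e5, 37806ee, 61c036c, a635c31, f2fc0f6, fbce2e0}.
That is 6 commits.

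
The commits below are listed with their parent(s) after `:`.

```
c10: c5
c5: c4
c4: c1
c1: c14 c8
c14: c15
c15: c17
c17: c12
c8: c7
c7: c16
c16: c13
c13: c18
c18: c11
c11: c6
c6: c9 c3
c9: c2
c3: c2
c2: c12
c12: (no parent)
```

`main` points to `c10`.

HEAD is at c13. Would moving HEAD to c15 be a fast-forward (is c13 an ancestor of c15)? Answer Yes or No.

A fast-forward from c13 to c15 is possible iff c13 is an ancestor of c15.
Ancestors of c15: {c12, c15, c17}.
c13 is not among them, so fast-forward is not possible.

No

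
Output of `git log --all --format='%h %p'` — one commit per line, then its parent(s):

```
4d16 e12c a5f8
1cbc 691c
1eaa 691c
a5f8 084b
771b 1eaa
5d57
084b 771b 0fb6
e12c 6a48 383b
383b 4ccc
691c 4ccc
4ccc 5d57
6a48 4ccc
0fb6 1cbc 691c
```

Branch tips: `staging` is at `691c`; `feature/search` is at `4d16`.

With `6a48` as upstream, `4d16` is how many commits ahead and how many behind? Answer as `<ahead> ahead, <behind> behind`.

10 ahead, 0 behind

Reachable from 4d16: {084b, 0fb6, 1cbc, 1eaa, 383b, 4ccc, 4d16, 5d57, 691c, 6a48, 771b, a5f8, e12c}.
Reachable from 6a48: {4ccc, 5d57, 6a48}.
Only in 4d16's history (ahead): {084b, 0fb6, 1cbc, 1eaa, 383b, 4d16, 691c, 771b, a5f8, e12c} — 10.
Only in 6a48's history (behind): {} — 0.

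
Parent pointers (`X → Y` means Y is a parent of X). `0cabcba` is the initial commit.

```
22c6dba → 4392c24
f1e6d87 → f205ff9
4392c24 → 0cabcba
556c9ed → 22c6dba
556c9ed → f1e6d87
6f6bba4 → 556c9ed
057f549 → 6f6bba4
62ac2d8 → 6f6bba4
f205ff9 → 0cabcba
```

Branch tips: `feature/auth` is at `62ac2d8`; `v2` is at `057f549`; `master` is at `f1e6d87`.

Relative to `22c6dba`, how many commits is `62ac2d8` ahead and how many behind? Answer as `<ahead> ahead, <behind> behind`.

5 ahead, 0 behind

Reachable from 62ac2d8: {0cabcba, 22c6dba, 4392c24, 556c9ed, 62ac2d8, 6f6bba4, f1e6d87, f205ff9}.
Reachable from 22c6dba: {0cabcba, 22c6dba, 4392c24}.
Only in 62ac2d8's history (ahead): {556c9ed, 62ac2d8, 6f6bba4, f1e6d87, f205ff9} — 5.
Only in 22c6dba's history (behind): {} — 0.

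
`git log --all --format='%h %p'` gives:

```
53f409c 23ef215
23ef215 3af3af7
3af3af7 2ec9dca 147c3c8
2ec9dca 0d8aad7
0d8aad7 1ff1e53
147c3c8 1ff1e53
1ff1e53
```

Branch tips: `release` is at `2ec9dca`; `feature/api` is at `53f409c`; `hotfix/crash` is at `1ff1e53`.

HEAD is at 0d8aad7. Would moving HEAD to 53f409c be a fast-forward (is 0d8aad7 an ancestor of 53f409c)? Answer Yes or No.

A fast-forward from 0d8aad7 to 53f409c is possible iff 0d8aad7 is an ancestor of 53f409c.
Ancestors of 53f409c: {0d8aad7, 147c3c8, 1ff1e53, 23ef215, 2ec9dca, 3af3af7, 53f409c}.
0d8aad7 is among them, so fast-forward is possible.

Yes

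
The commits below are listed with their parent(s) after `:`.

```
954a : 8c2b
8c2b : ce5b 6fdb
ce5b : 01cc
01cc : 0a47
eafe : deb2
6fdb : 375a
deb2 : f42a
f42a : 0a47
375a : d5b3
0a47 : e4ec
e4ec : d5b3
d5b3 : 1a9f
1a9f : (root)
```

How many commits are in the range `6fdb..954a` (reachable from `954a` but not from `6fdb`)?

Reachable from 954a: {01cc, 0a47, 1a9f, 375a, 6fdb, 8c2b, 954a, ce5b, d5b3, e4ec}.
Reachable from 6fdb: {1a9f, 375a, 6fdb, d5b3}.
In 954a's history but not 6fdb's: {01cc, 0a47, 8c2b, 954a, ce5b, e4ec} — 6 commits.

6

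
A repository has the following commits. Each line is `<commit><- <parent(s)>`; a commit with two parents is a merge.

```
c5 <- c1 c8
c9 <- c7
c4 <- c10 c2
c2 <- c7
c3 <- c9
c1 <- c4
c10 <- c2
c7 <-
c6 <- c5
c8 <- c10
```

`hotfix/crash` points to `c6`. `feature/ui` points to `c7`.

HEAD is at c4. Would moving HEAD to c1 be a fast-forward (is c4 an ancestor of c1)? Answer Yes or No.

A fast-forward from c4 to c1 is possible iff c4 is an ancestor of c1.
Ancestors of c1: {c1, c10, c2, c4, c7}.
c4 is among them, so fast-forward is possible.

Yes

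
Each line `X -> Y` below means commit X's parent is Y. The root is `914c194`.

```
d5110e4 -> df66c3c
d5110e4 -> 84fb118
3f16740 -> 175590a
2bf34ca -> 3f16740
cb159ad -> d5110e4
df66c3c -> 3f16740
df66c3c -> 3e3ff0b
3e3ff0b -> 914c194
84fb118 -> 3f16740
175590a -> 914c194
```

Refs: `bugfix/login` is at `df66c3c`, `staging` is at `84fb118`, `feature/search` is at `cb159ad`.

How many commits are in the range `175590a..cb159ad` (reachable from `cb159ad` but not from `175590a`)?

6

Reachable from cb159ad: {175590a, 3e3ff0b, 3f16740, 84fb118, 914c194, cb159ad, d5110e4, df66c3c}.
Reachable from 175590a: {175590a, 914c194}.
In cb159ad's history but not 175590a's: {3e3ff0b, 3f16740, 84fb118, cb159ad, d5110e4, df66c3c} — 6 commits.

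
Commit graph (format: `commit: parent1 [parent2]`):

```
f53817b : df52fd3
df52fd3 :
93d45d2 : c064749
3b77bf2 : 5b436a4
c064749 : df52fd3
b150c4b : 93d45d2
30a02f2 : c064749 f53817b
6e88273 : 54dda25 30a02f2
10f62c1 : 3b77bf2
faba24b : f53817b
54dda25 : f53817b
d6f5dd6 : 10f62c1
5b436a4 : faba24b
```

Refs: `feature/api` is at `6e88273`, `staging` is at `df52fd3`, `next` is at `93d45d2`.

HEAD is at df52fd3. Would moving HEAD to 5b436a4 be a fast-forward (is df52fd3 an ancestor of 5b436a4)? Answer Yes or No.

A fast-forward from df52fd3 to 5b436a4 is possible iff df52fd3 is an ancestor of 5b436a4.
Ancestors of 5b436a4: {5b436a4, df52fd3, f53817b, faba24b}.
df52fd3 is among them, so fast-forward is possible.

Yes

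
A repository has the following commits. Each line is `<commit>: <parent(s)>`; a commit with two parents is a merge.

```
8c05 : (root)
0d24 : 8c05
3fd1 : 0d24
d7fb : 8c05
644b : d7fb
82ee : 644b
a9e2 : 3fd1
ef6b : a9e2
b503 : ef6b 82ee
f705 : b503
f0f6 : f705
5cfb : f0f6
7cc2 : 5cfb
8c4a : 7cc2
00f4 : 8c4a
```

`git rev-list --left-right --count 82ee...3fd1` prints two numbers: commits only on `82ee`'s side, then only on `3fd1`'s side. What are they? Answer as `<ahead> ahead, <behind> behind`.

Reachable from 82ee: {644b, 82ee, 8c05, d7fb}.
Reachable from 3fd1: {0d24, 3fd1, 8c05}.
Only in 82ee's history (ahead): {644b, 82ee, d7fb} — 3.
Only in 3fd1's history (behind): {0d24, 3fd1} — 2.

3 ahead, 2 behind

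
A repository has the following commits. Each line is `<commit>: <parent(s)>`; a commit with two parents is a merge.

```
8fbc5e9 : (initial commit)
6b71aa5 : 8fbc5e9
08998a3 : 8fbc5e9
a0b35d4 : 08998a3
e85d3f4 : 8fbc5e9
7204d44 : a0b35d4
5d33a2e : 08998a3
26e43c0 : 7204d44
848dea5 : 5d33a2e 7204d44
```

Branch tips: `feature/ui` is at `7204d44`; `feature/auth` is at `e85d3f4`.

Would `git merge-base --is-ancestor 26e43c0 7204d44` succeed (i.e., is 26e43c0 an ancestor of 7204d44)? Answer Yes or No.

No

Ancestors of 7204d44: {08998a3, 7204d44, 8fbc5e9, a0b35d4}.
26e43c0 is not in that set, so it is not an ancestor of 7204d44.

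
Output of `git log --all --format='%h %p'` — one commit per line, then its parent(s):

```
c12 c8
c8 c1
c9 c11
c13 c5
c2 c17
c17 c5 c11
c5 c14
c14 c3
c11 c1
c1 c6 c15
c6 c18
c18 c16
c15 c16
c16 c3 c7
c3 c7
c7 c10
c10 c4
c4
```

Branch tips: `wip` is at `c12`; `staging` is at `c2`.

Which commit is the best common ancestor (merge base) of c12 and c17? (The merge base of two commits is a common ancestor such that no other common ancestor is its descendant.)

c1

Ancestors of c12: {c1, c10, c12, c15, c16, c18, c3, c4, c6, c7, c8}.
Ancestors of c17: {c1, c10, c11, c14, c15, c16, c17, c18, c3, c4, c5, c6, c7}.
Common ancestors: {c1, c10, c15, c16, c18, c3, c4, c6, c7}.
Among these, c1 is not an ancestor of any other common ancestor — it is the merge base.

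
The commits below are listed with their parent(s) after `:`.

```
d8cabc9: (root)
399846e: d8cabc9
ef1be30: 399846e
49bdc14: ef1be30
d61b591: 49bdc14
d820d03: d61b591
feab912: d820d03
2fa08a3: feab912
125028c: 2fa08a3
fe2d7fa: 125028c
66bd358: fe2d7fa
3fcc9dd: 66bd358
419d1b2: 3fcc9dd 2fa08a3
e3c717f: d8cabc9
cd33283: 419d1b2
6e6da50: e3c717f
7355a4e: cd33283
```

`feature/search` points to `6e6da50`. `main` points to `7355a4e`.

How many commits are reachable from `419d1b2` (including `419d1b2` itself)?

Walking parent pointers from 419d1b2: reachable set = {125028c, 2fa08a3, 399846e, 3fcc9dd, 419d1b2, 49bdc14, 66bd358, d61b591, d820d03, d8cabc9, ef1be30, fe2d7fa, feab912}.
That is 13 commits.

13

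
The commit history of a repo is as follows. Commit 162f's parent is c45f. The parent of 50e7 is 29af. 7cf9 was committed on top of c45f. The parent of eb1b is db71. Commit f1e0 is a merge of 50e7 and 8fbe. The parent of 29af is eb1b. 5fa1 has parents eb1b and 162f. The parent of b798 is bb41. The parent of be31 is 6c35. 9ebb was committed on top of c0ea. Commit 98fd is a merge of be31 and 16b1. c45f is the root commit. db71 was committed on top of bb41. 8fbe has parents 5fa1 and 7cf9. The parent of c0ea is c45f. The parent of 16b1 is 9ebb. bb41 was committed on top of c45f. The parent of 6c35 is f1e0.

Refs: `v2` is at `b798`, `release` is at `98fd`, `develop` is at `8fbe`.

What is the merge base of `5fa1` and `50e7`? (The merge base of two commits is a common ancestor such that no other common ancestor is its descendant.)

eb1b

Ancestors of 5fa1: {162f, 5fa1, bb41, c45f, db71, eb1b}.
Ancestors of 50e7: {29af, 50e7, bb41, c45f, db71, eb1b}.
Common ancestors: {bb41, c45f, db71, eb1b}.
Among these, eb1b is not an ancestor of any other common ancestor — it is the merge base.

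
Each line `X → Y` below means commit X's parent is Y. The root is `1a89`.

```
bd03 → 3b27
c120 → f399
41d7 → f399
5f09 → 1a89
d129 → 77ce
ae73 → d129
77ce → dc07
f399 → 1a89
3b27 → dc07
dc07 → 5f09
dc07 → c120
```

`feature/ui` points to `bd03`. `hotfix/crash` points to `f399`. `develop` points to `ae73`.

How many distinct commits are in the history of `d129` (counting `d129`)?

7

Walking parent pointers from d129: reachable set = {1a89, 5f09, 77ce, c120, d129, dc07, f399}.
That is 7 commits.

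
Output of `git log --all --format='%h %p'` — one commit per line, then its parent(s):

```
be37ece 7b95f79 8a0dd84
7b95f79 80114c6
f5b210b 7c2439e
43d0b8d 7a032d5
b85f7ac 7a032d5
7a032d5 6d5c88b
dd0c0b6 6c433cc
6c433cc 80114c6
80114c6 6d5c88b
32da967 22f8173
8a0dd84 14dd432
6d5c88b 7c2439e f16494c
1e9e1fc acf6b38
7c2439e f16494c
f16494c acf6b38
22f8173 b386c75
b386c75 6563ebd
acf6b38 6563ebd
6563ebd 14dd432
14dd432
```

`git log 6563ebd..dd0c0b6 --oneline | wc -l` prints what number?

7

Reachable from dd0c0b6: {14dd432, 6563ebd, 6c433cc, 6d5c88b, 7c2439e, 80114c6, acf6b38, dd0c0b6, f16494c}.
Reachable from 6563ebd: {14dd432, 6563ebd}.
In dd0c0b6's history but not 6563ebd's: {6c433cc, 6d5c88b, 7c2439e, 80114c6, acf6b38, dd0c0b6, f16494c} — 7 commits.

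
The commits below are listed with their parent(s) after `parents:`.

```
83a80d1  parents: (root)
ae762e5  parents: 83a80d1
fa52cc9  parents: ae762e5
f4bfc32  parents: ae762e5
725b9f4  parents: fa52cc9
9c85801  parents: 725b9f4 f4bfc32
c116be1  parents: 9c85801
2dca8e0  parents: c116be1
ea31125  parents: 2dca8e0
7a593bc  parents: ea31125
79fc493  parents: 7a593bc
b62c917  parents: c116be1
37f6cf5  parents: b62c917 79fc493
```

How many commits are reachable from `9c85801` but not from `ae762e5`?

Reachable from 9c85801: {725b9f4, 83a80d1, 9c85801, ae762e5, f4bfc32, fa52cc9}.
Reachable from ae762e5: {83a80d1, ae762e5}.
In 9c85801's history but not ae762e5's: {725b9f4, 9c85801, f4bfc32, fa52cc9} — 4 commits.

4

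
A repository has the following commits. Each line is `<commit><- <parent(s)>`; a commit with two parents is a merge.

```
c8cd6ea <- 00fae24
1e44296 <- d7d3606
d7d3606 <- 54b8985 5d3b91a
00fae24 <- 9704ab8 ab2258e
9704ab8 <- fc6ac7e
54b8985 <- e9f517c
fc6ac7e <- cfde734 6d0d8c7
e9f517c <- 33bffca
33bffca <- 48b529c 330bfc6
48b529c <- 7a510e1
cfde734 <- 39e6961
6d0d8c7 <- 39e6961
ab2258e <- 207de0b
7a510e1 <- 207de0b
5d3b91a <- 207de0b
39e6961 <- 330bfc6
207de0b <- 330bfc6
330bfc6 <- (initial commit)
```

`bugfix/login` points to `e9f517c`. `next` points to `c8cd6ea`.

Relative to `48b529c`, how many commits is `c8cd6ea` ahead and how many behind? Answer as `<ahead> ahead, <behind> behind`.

8 ahead, 2 behind

Reachable from c8cd6ea: {00fae24, 207de0b, 330bfc6, 39e6961, 6d0d8c7, 9704ab8, ab2258e, c8cd6ea, cfde734, fc6ac7e}.
Reachable from 48b529c: {207de0b, 330bfc6, 48b529c, 7a510e1}.
Only in c8cd6ea's history (ahead): {00fae24, 39e6961, 6d0d8c7, 9704ab8, ab2258e, c8cd6ea, cfde734, fc6ac7e} — 8.
Only in 48b529c's history (behind): {48b529c, 7a510e1} — 2.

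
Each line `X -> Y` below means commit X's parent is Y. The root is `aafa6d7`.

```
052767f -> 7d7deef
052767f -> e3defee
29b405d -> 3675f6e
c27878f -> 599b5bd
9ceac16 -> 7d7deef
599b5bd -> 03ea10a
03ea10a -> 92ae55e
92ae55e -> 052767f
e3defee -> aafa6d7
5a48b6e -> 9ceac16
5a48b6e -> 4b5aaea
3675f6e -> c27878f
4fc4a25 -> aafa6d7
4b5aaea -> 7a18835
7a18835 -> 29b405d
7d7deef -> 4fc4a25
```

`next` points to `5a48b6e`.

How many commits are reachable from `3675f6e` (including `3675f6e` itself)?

Walking parent pointers from 3675f6e: reachable set = {03ea10a, 052767f, 3675f6e, 4fc4a25, 599b5bd, 7d7deef, 92ae55e, aafa6d7, c27878f, e3defee}.
That is 10 commits.

10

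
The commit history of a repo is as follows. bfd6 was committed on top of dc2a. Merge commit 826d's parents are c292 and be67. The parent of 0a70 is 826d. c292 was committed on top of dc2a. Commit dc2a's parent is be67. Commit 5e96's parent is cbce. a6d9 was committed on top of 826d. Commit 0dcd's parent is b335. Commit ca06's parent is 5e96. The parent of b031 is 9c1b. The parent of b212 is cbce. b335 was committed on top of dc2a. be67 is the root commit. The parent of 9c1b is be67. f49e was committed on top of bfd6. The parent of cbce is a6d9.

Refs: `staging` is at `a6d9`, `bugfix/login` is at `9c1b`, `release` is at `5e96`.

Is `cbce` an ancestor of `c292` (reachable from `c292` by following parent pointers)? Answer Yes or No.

Ancestors of c292: {be67, c292, dc2a}.
cbce is not in that set, so it is not an ancestor of c292.

No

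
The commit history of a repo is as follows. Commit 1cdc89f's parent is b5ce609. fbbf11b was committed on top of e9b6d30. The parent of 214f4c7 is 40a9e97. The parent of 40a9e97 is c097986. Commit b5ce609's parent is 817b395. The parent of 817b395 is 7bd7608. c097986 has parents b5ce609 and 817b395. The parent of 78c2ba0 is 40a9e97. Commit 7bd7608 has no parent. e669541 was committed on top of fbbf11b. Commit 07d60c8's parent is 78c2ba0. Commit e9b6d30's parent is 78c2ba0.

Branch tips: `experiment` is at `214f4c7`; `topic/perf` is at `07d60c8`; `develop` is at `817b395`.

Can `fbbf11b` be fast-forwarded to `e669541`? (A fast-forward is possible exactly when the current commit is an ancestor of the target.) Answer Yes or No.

A fast-forward from fbbf11b to e669541 is possible iff fbbf11b is an ancestor of e669541.
Ancestors of e669541: {40a9e97, 78c2ba0, 7bd7608, 817b395, b5ce609, c097986, e669541, e9b6d30, fbbf11b}.
fbbf11b is among them, so fast-forward is possible.

Yes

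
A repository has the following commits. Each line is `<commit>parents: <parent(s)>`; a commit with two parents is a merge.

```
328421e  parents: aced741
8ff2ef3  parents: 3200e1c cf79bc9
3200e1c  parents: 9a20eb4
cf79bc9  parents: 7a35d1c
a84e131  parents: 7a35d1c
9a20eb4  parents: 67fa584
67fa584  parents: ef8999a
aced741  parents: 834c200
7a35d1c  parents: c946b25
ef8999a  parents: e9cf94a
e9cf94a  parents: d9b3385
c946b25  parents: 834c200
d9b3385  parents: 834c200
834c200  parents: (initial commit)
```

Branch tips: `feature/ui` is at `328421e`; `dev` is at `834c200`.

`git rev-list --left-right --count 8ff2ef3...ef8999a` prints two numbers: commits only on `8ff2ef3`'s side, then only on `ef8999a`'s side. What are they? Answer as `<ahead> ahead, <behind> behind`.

7 ahead, 0 behind

Reachable from 8ff2ef3: {3200e1c, 67fa584, 7a35d1c, 834c200, 8ff2ef3, 9a20eb4, c946b25, cf79bc9, d9b3385, e9cf94a, ef8999a}.
Reachable from ef8999a: {834c200, d9b3385, e9cf94a, ef8999a}.
Only in 8ff2ef3's history (ahead): {3200e1c, 67fa584, 7a35d1c, 8ff2ef3, 9a20eb4, c946b25, cf79bc9} — 7.
Only in ef8999a's history (behind): {} — 0.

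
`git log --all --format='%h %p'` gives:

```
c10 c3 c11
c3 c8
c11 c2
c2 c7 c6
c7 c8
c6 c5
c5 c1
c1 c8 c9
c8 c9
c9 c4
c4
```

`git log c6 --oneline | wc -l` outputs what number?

6

Walking parent pointers from c6: reachable set = {c1, c4, c5, c6, c8, c9}.
That is 6 commits.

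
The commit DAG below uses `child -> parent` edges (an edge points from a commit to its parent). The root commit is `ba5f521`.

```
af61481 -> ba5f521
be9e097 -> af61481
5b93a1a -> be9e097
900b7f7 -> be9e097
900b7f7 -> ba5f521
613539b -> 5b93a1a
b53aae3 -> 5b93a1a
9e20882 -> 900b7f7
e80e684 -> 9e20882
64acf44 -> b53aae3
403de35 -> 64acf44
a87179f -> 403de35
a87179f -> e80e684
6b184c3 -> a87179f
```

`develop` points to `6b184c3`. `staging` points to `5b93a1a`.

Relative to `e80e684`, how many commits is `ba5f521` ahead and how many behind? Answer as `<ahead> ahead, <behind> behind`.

0 ahead, 5 behind

Reachable from ba5f521: {ba5f521}.
Reachable from e80e684: {900b7f7, 9e20882, af61481, ba5f521, be9e097, e80e684}.
Only in ba5f521's history (ahead): {} — 0.
Only in e80e684's history (behind): {900b7f7, 9e20882, af61481, be9e097, e80e684} — 5.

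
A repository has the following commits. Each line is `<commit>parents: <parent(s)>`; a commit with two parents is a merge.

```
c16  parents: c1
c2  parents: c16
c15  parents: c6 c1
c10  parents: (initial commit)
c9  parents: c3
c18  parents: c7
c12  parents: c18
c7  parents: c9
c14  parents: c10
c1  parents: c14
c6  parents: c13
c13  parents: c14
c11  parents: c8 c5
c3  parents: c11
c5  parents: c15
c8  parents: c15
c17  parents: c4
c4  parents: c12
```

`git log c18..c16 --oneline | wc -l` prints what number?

Reachable from c16: {c1, c10, c14, c16}.
Reachable from c18: {c1, c10, c11, c13, c14, c15, c18, c3, c5, c6, c7, c8, c9}.
In c16's history but not c18's: {c16} — 1 commit.

1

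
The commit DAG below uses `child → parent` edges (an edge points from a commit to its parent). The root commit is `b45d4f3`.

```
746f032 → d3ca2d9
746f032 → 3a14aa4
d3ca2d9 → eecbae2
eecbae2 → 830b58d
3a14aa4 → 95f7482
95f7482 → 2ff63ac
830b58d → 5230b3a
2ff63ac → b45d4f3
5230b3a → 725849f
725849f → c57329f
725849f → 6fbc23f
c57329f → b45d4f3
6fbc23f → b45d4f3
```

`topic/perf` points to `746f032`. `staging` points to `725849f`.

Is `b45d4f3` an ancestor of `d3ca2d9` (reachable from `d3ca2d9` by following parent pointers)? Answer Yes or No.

Ancestors of d3ca2d9 (commits reachable by following parents): {5230b3a, 6fbc23f, 725849f, 830b58d, b45d4f3, c57329f, d3ca2d9, eecbae2}.
b45d4f3 is in that set, so it is an ancestor of d3ca2d9.

Yes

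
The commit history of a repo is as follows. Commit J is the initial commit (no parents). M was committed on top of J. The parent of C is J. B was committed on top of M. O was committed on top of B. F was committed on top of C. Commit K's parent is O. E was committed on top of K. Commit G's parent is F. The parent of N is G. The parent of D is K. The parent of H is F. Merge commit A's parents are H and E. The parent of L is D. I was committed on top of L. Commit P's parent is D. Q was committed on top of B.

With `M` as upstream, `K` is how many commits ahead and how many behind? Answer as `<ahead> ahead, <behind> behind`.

3 ahead, 0 behind

Reachable from K: {B, J, K, M, O}.
Reachable from M: {J, M}.
Only in K's history (ahead): {B, K, O} — 3.
Only in M's history (behind): {} — 0.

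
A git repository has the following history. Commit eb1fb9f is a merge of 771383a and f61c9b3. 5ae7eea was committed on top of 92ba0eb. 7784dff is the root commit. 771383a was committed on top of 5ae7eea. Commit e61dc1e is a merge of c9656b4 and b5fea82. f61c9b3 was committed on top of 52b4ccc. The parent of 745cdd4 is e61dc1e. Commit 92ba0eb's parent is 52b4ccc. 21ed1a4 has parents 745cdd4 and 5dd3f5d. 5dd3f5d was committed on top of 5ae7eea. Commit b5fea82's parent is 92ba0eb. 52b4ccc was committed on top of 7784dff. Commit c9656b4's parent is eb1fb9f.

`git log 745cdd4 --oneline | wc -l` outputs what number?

11

Walking parent pointers from 745cdd4: reachable set = {52b4ccc, 5ae7eea, 745cdd4, 771383a, 7784dff, 92ba0eb, b5fea82, c9656b4, e61dc1e, eb1fb9f, f61c9b3}.
That is 11 commits.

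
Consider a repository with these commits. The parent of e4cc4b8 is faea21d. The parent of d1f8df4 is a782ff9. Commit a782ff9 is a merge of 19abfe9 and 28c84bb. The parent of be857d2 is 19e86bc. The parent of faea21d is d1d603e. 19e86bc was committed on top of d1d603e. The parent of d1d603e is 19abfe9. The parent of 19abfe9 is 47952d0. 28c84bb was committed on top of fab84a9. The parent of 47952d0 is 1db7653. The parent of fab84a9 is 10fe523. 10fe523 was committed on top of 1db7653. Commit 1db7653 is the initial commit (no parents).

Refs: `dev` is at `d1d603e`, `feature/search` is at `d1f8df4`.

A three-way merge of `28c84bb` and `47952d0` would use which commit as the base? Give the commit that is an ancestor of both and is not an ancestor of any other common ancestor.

Ancestors of 28c84bb: {10fe523, 1db7653, 28c84bb, fab84a9}.
Ancestors of 47952d0: {1db7653, 47952d0}.
Common ancestors: {1db7653}.
The only common ancestor is 1db7653, so it is the merge base.

1db7653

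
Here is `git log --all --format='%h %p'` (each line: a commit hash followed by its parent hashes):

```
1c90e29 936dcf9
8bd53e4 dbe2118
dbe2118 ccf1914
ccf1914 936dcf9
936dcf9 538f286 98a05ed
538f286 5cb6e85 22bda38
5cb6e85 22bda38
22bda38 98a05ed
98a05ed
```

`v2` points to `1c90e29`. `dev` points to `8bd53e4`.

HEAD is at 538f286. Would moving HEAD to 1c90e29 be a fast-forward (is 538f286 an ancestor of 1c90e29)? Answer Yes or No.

A fast-forward from 538f286 to 1c90e29 is possible iff 538f286 is an ancestor of 1c90e29.
Ancestors of 1c90e29: {1c90e29, 22bda38, 538f286, 5cb6e85, 936dcf9, 98a05ed}.
538f286 is among them, so fast-forward is possible.

Yes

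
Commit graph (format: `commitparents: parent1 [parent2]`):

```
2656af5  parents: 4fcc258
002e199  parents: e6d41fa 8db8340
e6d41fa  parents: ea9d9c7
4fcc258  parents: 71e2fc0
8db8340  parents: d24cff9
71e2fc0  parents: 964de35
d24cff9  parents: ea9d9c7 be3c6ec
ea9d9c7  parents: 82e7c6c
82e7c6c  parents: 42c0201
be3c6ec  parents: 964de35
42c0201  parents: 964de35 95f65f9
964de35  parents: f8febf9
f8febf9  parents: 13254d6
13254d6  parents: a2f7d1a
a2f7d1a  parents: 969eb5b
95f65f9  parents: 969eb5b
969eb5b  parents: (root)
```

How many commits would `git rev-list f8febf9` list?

Walking parent pointers from f8febf9: reachable set = {13254d6, 969eb5b, a2f7d1a, f8febf9}.
That is 4 commits.

4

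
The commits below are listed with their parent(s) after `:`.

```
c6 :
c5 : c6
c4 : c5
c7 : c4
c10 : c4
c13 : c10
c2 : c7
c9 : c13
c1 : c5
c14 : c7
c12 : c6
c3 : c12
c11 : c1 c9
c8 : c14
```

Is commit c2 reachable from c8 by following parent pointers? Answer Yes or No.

Ancestors of c8: {c14, c4, c5, c6, c7, c8}.
c2 is not in that set, so it is not an ancestor of c8.

No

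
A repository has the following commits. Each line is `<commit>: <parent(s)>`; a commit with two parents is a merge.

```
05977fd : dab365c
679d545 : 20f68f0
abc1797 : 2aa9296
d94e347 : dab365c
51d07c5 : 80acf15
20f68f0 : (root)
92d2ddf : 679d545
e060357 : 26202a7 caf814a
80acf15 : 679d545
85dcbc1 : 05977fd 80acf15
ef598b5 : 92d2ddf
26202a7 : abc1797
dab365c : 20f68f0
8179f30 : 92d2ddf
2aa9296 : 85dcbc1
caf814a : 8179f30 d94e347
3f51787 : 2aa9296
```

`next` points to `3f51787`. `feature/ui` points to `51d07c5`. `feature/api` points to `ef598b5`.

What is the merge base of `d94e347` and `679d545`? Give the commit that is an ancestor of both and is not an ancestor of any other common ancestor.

Ancestors of d94e347: {20f68f0, d94e347, dab365c}.
Ancestors of 679d545: {20f68f0, 679d545}.
Common ancestors: {20f68f0}.
The only common ancestor is 20f68f0, so it is the merge base.

20f68f0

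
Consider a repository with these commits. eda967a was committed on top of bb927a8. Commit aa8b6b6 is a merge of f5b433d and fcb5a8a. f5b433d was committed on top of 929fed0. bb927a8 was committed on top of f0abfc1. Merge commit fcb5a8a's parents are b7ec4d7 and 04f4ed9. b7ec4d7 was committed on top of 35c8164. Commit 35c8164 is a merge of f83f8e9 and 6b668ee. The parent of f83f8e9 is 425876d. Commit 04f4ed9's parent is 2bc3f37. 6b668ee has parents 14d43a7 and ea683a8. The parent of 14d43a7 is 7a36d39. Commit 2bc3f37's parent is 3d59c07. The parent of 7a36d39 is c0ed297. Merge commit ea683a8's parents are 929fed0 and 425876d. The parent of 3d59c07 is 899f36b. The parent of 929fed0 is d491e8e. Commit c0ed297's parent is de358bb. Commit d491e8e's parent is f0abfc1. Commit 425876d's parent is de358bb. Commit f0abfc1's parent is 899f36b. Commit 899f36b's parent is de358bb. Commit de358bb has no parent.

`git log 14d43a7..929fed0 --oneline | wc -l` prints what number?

4

Reachable from 929fed0: {899f36b, 929fed0, d491e8e, de358bb, f0abfc1}.
Reachable from 14d43a7: {14d43a7, 7a36d39, c0ed297, de358bb}.
In 929fed0's history but not 14d43a7's: {899f36b, 929fed0, d491e8e, f0abfc1} — 4 commits.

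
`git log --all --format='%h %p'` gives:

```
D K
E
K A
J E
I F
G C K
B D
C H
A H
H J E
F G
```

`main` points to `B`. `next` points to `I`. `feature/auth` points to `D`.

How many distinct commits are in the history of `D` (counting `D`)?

Walking parent pointers from D: reachable set = {A, D, E, H, J, K}.
That is 6 commits.

6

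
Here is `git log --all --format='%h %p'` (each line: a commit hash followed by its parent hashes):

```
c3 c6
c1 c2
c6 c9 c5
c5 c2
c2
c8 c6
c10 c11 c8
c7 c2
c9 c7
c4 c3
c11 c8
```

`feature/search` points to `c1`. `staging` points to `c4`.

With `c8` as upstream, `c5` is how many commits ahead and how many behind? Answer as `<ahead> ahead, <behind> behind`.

Reachable from c5: {c2, c5}.
Reachable from c8: {c2, c5, c6, c7, c8, c9}.
Only in c5's history (ahead): {} — 0.
Only in c8's history (behind): {c6, c7, c8, c9} — 4.

0 ahead, 4 behind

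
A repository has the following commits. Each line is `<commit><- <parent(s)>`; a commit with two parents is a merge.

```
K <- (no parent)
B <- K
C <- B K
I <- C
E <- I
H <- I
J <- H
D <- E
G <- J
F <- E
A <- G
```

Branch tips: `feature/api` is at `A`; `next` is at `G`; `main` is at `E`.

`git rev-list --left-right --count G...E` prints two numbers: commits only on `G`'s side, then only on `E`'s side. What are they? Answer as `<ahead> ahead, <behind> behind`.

3 ahead, 1 behind

Reachable from G: {B, C, G, H, I, J, K}.
Reachable from E: {B, C, E, I, K}.
Only in G's history (ahead): {G, H, J} — 3.
Only in E's history (behind): {E} — 1.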